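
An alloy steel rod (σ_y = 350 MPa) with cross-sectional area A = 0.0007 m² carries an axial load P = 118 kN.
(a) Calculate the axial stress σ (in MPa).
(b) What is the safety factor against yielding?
(a) Axial stress σ = P/A. Convert P = 118 kN = 118000 N.
  σ = 118000 / 0.0007 = 1.686 × 10⁸ Pa = 168.6 MPa
(b) Safety factor SF = σ_y/σ = 350 / 168.6 = 2.076
Final answer: (a) σ = 168.6 MPa, (b) SF = 2.076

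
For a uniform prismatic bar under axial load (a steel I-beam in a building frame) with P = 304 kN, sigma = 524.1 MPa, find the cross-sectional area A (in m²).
Model: a uniform prismatic bar under axial load, so sigma = P / A.
Solve for A: A = P / sigma.
Convert to SI units:
  P = 304 kN = 304000 N
  sigma = 524.1 MPa = 5.241 × 10⁸ Pa
Substitute:
  A = 304000 / (5.241 × 10⁸)
  A = 0.00058 m²
Final answer: A = 0.00058 m²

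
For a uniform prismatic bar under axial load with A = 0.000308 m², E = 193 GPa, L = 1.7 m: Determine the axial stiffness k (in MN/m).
Model: a uniform prismatic bar under axial load, so k = (A·E) / L.
Convert to SI units:
  E = 193 GPa = 1.93 × 10¹¹ Pa
Substitute:
  k = (0.000308 × (1.93 × 10¹¹)) / 1.7
  k = 3.497 × 10⁷ N/m
Convert: k = 3.497 × 10⁷ N/m = 34.97 MN/m
Final answer: k = 34.97 MN/m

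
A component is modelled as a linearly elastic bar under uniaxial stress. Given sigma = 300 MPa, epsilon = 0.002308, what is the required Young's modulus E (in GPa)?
Model: a linearly elastic bar under uniaxial stress, so epsilon = sigma / E.
Solve for E: E = sigma / epsilon.
Convert to SI units:
  sigma = 300 MPa = 3 × 10⁸ Pa
Substitute:
  E = (3 × 10⁸) / 0.002308
  E = 1.3 × 10¹¹ Pa
Convert: E = 1.3 × 10¹¹ Pa = 130 GPa
Final answer: E = 130 GPa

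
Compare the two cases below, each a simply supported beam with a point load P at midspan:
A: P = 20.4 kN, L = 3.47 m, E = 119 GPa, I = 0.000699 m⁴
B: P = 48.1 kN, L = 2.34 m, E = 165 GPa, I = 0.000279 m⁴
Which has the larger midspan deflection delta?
Model: a simply supported beam with a point load P at midspan, so delta = (P·L^3) / (48·E·I) (SI units).
  A: delta = (20400 × 3.47^3) / (48 × (1.19 × 10¹¹) × 0.000699) = 0.0002135 m = 0.2135 mm
  B: delta = (48100 × 2.34^3) / (48 × (1.65 × 10¹¹) × 0.000279) = 0.0002789 m = 0.2789 mm
0.2789 mm > 0.2135 mm, so B is larger.
Final answer: B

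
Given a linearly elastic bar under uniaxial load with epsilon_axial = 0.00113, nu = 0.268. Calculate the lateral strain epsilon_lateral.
Model: a linearly elastic bar under uniaxial load, so epsilon_lateral = -nu·epsilon_axial.
Substitute:
  epsilon_lateral = -(0.268 × 0.00113)
  epsilon_lateral = -0.0003028
Final answer: epsilon_lateral = -0.0003028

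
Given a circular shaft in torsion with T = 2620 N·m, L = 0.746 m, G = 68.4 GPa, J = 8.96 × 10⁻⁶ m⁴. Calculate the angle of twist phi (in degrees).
Model: a circular shaft in torsion, so phi = (T·L) / (G·J).
Convert to SI units:
  G = 68.4 GPa = 6.84 × 10¹⁰ Pa
Substitute:
  phi = (2620 × 0.746) / ((6.84 × 10¹⁰) × (8.96 × 10⁻⁶))
  phi = 0.003189 rad
Convert to degrees: phi = 0.003189 × 180/π = 0.1827°
Final answer: phi = 0.1827°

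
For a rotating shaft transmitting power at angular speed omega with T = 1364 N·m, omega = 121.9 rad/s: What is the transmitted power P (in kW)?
Model: a rotating shaft transmitting power at angular speed omega, so P = T·omega.
Substitute:
  P = 1364 × 121.9
  P = 166300 W
Convert: P = 166300 W = 166.3 kW
Final answer: P = 166.3 kW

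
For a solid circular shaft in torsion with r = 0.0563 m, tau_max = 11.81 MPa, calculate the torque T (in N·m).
Model: a solid circular shaft in torsion, so tau_max = (2·T) / (π·r^3).
Solve for T: T = (π·tau_max·r^3) / 2.
Convert to SI units:
  tau_max = 11.81 MPa = 1.181 × 10⁷ Pa
Substitute:
  T = (π × (1.181 × 10⁷) × 0.0563^3) / 2
  T = 3311 N·m
Final answer: T = 3311 N·m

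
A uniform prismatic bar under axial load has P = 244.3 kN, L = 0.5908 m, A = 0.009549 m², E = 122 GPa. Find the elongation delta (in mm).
Model: a uniform prismatic bar under axial load, so delta = (P·L) / (A·E).
Convert to SI units:
  P = 244.3 kN = 244300 N
  E = 122 GPa = 1.22 × 10¹¹ Pa
Substitute:
  delta = (244300 × 0.5908) / (0.009549 × (1.22 × 10¹¹))
  delta = 0.0001239 m
Convert: delta = 0.0001239 m = 0.1239 mm
Final answer: delta = 0.1239 mm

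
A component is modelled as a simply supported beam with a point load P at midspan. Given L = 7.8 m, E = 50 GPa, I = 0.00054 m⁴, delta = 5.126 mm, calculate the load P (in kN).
Model: a simply supported beam with a point load P at midspan, so delta = (P·L^3) / (48·E·I).
Solve for P: P = (48·delta·E·I) / L^3.
Convert to SI units:
  E = 50 GPa = 5 × 10¹⁰ Pa
  delta = 5.126 mm = 0.005126 m
Substitute:
  P = (48 × 0.005126 × (5 × 10¹⁰) × 0.00054) / 7.8^3
  P = 14000 N
Convert: P = 14000 N = 14 kN
Final answer: P = 14 kN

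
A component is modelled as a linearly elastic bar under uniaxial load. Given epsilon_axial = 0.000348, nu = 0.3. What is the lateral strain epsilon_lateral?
Model: a linearly elastic bar under uniaxial load, so epsilon_lateral = -nu·epsilon_axial.
Substitute:
  epsilon_lateral = -(0.3 × 0.000348)
  epsilon_lateral = -0.0001044
Final answer: epsilon_lateral = -0.0001044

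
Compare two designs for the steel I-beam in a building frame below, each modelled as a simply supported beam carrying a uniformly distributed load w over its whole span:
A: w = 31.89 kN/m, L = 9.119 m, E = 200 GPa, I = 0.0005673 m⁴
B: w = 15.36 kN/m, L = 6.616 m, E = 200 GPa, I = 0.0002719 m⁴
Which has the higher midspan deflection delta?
Model: a simply supported beam carrying a uniformly distributed load w over its whole span, so delta = (5·w·L^4) / (384·E·I) (SI units).
  A: delta = (5 × 31890 × 9.119^4) / (384 × (2 × 10¹¹) × 0.0005673) = 0.02531 m = 25.31 mm
  B: delta = (5 × 15360 × 6.616^4) / (384 × (2 × 10¹¹) × 0.0002719) = 0.007046 m = 7.046 mm
25.31 mm > 7.046 mm, so A is larger.
Final answer: A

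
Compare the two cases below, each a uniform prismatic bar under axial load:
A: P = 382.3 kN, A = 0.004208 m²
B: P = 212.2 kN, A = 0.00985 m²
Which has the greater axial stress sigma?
Model: a uniform prismatic bar under axial load, so sigma = P / A (SI units).
  A: sigma = 382300 / 0.004208 = 9.085 × 10⁷ Pa = 90.85 MPa
  B: sigma = 212200 / 0.00985 = 2.154 × 10⁷ Pa = 21.54 MPa
90.85 MPa > 21.54 MPa, so A is larger.
Final answer: A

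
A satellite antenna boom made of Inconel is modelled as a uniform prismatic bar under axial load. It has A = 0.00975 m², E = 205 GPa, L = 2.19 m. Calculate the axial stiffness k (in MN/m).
Model: a uniform prismatic bar under axial load, so k = (A·E) / L.
Convert to SI units:
  E = 205 GPa = 2.05 × 10¹¹ Pa
Substitute:
  k = (0.00975 × (2.05 × 10¹¹)) / 2.19
  k = 9.127 × 10⁸ N/m
Convert: k = 9.127 × 10⁸ N/m = 912.7 MN/m
Final answer: k = 912.7 MN/m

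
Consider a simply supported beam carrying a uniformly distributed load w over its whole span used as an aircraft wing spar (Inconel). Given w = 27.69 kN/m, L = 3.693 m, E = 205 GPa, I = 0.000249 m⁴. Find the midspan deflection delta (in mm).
Model: a simply supported beam carrying a uniformly distributed load w over its whole span, so delta = (5·w·L^4) / (384·E·I).
Convert to SI units:
  w = 27.69 kN/m = 27690 N/m
  E = 205 GPa = 2.05 × 10¹¹ Pa
Substitute:
  delta = (5 × 27690 × 3.693^4) / (384 × (2.05 × 10¹¹) × 0.000249)
  delta = 0.001314 m
Convert: delta = 0.001314 m = 1.314 mm
Final answer: delta = 1.314 mm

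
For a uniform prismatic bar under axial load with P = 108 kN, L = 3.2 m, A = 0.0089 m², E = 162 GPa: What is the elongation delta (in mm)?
Model: a uniform prismatic bar under axial load, so delta = (P·L) / (A·E).
Convert to SI units:
  P = 108 kN = 108000 N
  E = 162 GPa = 1.62 × 10¹¹ Pa
Substitute:
  delta = (108000 × 3.2) / (0.0089 × (1.62 × 10¹¹))
  delta = 0.0002397 m
Convert: delta = 0.0002397 m = 0.2397 mm
Final answer: delta = 0.2397 mm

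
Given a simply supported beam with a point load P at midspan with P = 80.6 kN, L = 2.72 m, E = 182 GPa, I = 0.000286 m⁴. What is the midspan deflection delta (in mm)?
Model: a simply supported beam with a point load P at midspan, so delta = (P·L^3) / (48·E·I).
Convert to SI units:
  P = 80.6 kN = 80600 N
  E = 182 GPa = 1.82 × 10¹¹ Pa
Substitute:
  delta = (80600 × 2.72^3) / (48 × (1.82 × 10¹¹) × 0.000286)
  delta = 0.0006492 m
Convert: delta = 0.0006492 m = 0.6492 mm
Final answer: delta = 0.6492 mm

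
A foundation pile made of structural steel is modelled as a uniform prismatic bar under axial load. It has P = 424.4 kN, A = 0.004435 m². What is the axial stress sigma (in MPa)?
Model: a uniform prismatic bar under axial load, so sigma = P / A.
Convert to SI units:
  P = 424.4 kN = 424400 N
Substitute:
  sigma = 424400 / 0.004435
  sigma = 9.569 × 10⁷ Pa
Convert: sigma = 9.569 × 10⁷ Pa = 95.69 MPa
Final answer: sigma = 95.69 MPa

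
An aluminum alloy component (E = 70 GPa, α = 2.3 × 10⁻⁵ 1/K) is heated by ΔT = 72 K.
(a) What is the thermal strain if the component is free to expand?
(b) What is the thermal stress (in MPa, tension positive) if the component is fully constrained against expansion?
(a) Free thermal strain ε_th = α·ΔT = (2.3 × 10⁻⁵) × 72 = 0.001656
(b) Fully constrained, the expansion is suppressed, so σ = -E·α·ΔT. Convert E = 70 GPa = 7 × 10¹⁰ Pa.
  σ = -(7 × 10¹⁰) × (2.3 × 10⁻⁵) × 72 = -1.159 × 10⁸ Pa = -115.9 MPa (compressive)
Final answer: (a) ε_th = 0.001656, (b) σ = -115.9 MPa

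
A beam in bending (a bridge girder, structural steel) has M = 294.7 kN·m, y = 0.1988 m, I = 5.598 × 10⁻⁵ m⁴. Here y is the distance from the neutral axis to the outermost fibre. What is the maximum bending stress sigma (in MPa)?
Model: a beam in bending, so sigma = (M·y) / I.
Convert to SI units:
  M = 294.7 kN·m = 294700 N·m
Substitute:
  sigma = (294700 × 0.1988) / (5.598 × 10⁻⁵)
  sigma = 1.047 × 10⁹ Pa
Convert: sigma = 1.047 × 10⁹ Pa = 1047 MPa
Final answer: sigma = 1047 MPa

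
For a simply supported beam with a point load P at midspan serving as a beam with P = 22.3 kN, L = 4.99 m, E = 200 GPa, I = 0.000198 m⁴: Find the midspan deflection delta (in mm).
Model: a simply supported beam with a point load P at midspan, so delta = (P·L^3) / (48·E·I).
Convert to SI units:
  P = 22.3 kN = 22300 N
  E = 200 GPa = 2 × 10¹¹ Pa
Substitute:
  delta = (22300 × 4.99^3) / (48 × (2 × 10¹¹) × 0.000198)
  delta = 0.001458 m
Convert: delta = 0.001458 m = 1.458 mm
Final answer: delta = 1.458 mm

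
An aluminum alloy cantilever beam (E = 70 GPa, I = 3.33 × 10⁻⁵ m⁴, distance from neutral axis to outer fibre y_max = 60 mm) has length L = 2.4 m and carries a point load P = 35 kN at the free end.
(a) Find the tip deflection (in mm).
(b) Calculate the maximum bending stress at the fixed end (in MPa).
(a) Tip deflection of a cantilever with an end point load: δ = P·L^3 / (3·E·I). Convert P = 35 kN = 35000 N, E = 70 GPa = 7 × 10¹⁰ Pa.
  δ = (35000 × 2.4^3) / (3 × (7 × 10¹⁰) × (3.33 × 10⁻⁵)) = 0.06919 m = 69.19 mm
(b) Maximum bending moment at the fixed end: M = P·L = 35000 × 2.4 = 84000 N·m. Convert y_max = 60 mm = 0.06 m.
  σ = M·y_max / I = (84000 × 0.06) / (3.33 × 10⁻⁵) = 1.514 × 10⁸ Pa = 151.4 MPa
Final answer: (a) δ = 69.19 mm, (b) σ = 151.4 MPa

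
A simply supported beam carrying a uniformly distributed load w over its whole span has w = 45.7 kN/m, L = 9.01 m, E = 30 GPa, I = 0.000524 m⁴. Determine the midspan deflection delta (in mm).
Model: a simply supported beam carrying a uniformly distributed load w over its whole span, so delta = (5·w·L^4) / (384·E·I).
Convert to SI units:
  w = 45.7 kN/m = 45700 N/m
  E = 30 GPa = 3 × 10¹⁰ Pa
Substitute:
  delta = (5 × 45700 × 9.01^4) / (384 × (3 × 10¹⁰) × 0.000524)
  delta = 0.2495 m
Convert: delta = 0.2495 m = 249.5 mm
Final answer: delta = 249.5 mm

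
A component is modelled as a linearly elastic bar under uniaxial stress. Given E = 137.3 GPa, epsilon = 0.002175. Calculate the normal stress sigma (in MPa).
Model: a linearly elastic bar under uniaxial stress, so sigma = E·epsilon.
Convert to SI units:
  E = 137.3 GPa = 1.373 × 10¹¹ Pa
Substitute:
  sigma = (1.373 × 10¹¹) × 0.002175
  sigma = 2.986 × 10⁸ Pa
Convert: sigma = 2.986 × 10⁸ Pa = 298.6 MPa
Final answer: sigma = 298.6 MPa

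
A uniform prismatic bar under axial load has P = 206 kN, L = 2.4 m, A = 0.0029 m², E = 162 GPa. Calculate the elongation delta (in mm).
Model: a uniform prismatic bar under axial load, so delta = (P·L) / (A·E).
Convert to SI units:
  P = 206 kN = 206000 N
  E = 162 GPa = 1.62 × 10¹¹ Pa
Substitute:
  delta = (206000 × 2.4) / (0.0029 × (1.62 × 10¹¹))
  delta = 0.001052 m
Convert: delta = 0.001052 m = 1.052 mm
Final answer: delta = 1.052 mm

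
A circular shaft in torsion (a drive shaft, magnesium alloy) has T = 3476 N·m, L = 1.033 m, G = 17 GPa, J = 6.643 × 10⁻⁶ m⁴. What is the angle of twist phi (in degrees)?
Model: a circular shaft in torsion, so phi = (T·L) / (G·J).
Convert to SI units:
  G = 17 GPa = 1.7 × 10¹⁰ Pa
Substitute:
  phi = (3476 × 1.033) / ((1.7 × 10¹⁰) × (6.643 × 10⁻⁶))
  phi = 0.0318 rad
Convert to degrees: phi = 0.0318 × 180/π = 1.822°
Final answer: phi = 1.822°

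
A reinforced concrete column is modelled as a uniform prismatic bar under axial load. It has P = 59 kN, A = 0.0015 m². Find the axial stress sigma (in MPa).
Model: a uniform prismatic bar under axial load, so sigma = P / A.
Convert to SI units:
  P = 59 kN = 59000 N
Substitute:
  sigma = 59000 / 0.0015
  sigma = 3.933 × 10⁷ Pa
Convert: sigma = 3.933 × 10⁷ Pa = 39.33 MPa
Final answer: sigma = 39.33 MPa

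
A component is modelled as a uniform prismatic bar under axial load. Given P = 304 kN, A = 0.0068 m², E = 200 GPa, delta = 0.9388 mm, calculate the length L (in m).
Model: a uniform prismatic bar under axial load, so delta = (P·L) / (A·E).
Solve for L: L = (delta·A·E) / P.
Convert to SI units:
  P = 304 kN = 304000 N
  E = 200 GPa = 2 × 10¹¹ Pa
  delta = 0.9388 mm = 0.0009388 m
Substitute:
  L = (0.0009388 × 0.0068 × (2 × 10¹¹)) / 304000
  L = 4.2 m
Final answer: L = 4.2 m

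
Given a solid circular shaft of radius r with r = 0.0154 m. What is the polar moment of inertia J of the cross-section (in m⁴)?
Model: a solid circular shaft of radius r, so J = (π·r^4) / 2.
Substitute:
  J = (π × 0.0154^4) / 2
  J = 8.835 × 10⁻⁸ m⁴
Final answer: J = 8.835 × 10⁻⁸ m⁴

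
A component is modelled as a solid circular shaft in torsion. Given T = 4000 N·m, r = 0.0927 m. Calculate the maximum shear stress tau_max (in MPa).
Model: a solid circular shaft in torsion, so tau_max = (2·T) / (π·r^3).
Substitute:
  tau_max = (2 × 4000) / (π × 0.0927^3)
  tau_max = 3.197 × 10⁶ Pa
Convert: tau_max = 3.197 × 10⁶ Pa = 3.197 MPa
Final answer: tau_max = 3.197 MPa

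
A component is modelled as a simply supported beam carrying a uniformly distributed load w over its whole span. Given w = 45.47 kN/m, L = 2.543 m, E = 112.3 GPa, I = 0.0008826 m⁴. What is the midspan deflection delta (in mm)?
Model: a simply supported beam carrying a uniformly distributed load w over its whole span, so delta = (5·w·L^4) / (384·E·I).
Convert to SI units:
  w = 45.47 kN/m = 45470 N/m
  E = 112.3 GPa = 1.123 × 10¹¹ Pa
Substitute:
  delta = (5 × 45470 × 2.543^4) / (384 × (1.123 × 10¹¹) × 0.0008826)
  delta = 0.0002498 m
Convert: delta = 0.0002498 m = 0.2498 mm
Final answer: delta = 0.2498 mm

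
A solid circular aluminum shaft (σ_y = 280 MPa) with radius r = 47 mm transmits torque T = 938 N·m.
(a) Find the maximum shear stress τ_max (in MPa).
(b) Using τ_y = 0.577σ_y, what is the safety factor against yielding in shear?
(a) For a solid circular shaft, τ_max = T·r/J with J = π·r^4/2, i.e. τ_max = 2·T / (π·r^3). Convert r = 47 mm = 0.047 m.
  τ_max = (2 × 938) / (π × 0.047^3) = 5.752 × 10⁶ Pa = 5.752 MPa
(b) τ_y = 0.577 × 280 = 161.56 MPa
  SF = τ_y/τ_max = 161.56 / 5.752 = 28.09
Final answer: (a) τ_max = 5.752 MPa, (b) SF = 28.09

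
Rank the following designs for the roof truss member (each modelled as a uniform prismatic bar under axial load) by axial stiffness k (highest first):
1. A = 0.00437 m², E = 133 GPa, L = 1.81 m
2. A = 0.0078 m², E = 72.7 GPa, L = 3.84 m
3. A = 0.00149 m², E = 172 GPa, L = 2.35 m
Model: a uniform prismatic bar under axial load, so k = (A·E) / L (SI units).
  Case 1: k = (0.00437 × (1.33 × 10¹¹)) / 1.81 = 3.211 × 10⁸ N/m = 321.1 MN/m
  Case 2: k = (0.0078 × (7.27 × 10¹⁰)) / 3.84 = 1.477 × 10⁸ N/m = 147.7 MN/m
  Case 3: k = (0.00149 × (1.72 × 10¹¹)) / 2.35 = 1.091 × 10⁸ N/m = 109.1 MN/m
Ordering: 321.1 MN/m (case 1) > 147.7 MN/m (case 2) > 109.1 MN/m (case 3)
Final answer: 1, 2, 3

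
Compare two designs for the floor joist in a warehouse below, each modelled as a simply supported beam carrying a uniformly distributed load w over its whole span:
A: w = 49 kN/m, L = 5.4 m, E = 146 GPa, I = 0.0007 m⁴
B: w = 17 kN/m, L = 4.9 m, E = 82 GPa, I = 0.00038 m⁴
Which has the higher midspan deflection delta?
Model: a simply supported beam carrying a uniformly distributed load w over its whole span, so delta = (5·w·L^4) / (384·E·I) (SI units).
  A: delta = (5 × 49000 × 5.4^4) / (384 × (1.46 × 10¹¹) × 0.0007) = 0.005308 m = 5.308 mm
  B: delta = (5 × 17000 × 4.9^4) / (384 × (8.2 × 10¹⁰) × 0.00038) = 0.004095 m = 4.095 mm
5.308 mm > 4.095 mm, so A is larger.
Final answer: A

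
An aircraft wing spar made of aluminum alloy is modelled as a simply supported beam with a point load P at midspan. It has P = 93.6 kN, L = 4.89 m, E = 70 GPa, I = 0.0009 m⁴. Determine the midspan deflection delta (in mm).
Model: a simply supported beam with a point load P at midspan, so delta = (P·L^3) / (48·E·I).
Convert to SI units:
  P = 93.6 kN = 93600 N
  E = 70 GPa = 7 × 10¹⁰ Pa
Substitute:
  delta = (93600 × 4.89^3) / (48 × (7 × 10¹⁰) × 0.0009)
  delta = 0.003619 m
Convert: delta = 0.003619 m = 3.619 mm
Final answer: delta = 3.619 mm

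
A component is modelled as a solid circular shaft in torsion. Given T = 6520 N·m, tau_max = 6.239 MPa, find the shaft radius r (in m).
Model: a solid circular shaft in torsion, so tau_max = (2·T) / (π·r^3).
Solve for r: r = ((2·T) / (π·tau_max))^(1/3).
Convert to SI units:
  tau_max = 6.239 MPa = 6.239 × 10⁶ Pa
Substitute:
  r = ((2 × 6520) / (π × (6.239 × 10⁶)))^(1/3)
  r = 0.0873 m
Final answer: r = 0.0873 m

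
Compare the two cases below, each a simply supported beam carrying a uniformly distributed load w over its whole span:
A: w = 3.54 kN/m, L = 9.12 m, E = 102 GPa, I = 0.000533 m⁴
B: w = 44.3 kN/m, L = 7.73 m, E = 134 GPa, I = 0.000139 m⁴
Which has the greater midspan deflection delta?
Model: a simply supported beam carrying a uniformly distributed load w over its whole span, so delta = (5·w·L^4) / (384·E·I) (SI units).
  A: delta = (5 × 3540 × 9.12^4) / (384 × (1.02 × 10¹¹) × 0.000533) = 0.005865 m = 5.865 mm
  B: delta = (5 × 44300 × 7.73^4) / (384 × (1.34 × 10¹¹) × 0.000139) = 0.1106 m = 110.6 mm
110.6 mm > 5.865 mm, so B is larger.
Final answer: B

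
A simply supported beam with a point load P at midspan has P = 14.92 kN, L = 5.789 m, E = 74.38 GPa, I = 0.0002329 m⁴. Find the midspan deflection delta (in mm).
Model: a simply supported beam with a point load P at midspan, so delta = (P·L^3) / (48·E·I).
Convert to SI units:
  P = 14.92 kN = 14920 N
  E = 74.38 GPa = 7.438 × 10¹⁰ Pa
Substitute:
  delta = (14920 × 5.789^3) / (48 × (7.438 × 10¹⁰) × 0.0002329)
  delta = 0.003481 m
Convert: delta = 0.003481 m = 3.481 mm
Final answer: delta = 3.481 mm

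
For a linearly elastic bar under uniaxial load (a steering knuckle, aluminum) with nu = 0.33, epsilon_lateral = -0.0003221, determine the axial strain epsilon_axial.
Model: a linearly elastic bar under uniaxial load, so epsilon_lateral = -nu·epsilon_axial.
Solve for epsilon_axial: epsilon_axial = -epsilon_lateral / nu.
Substitute:
  epsilon_axial = -(-0.0003221) / 0.33
  epsilon_axial = 0.0009761
Final answer: epsilon_axial = 0.0009761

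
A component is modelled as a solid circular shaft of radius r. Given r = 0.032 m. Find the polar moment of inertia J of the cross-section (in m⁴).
Model: a solid circular shaft of radius r, so J = (π·r^4) / 2.
Substitute:
  J = (π × 0.032^4) / 2
  J = 1.647 × 10⁻⁶ m⁴
Final answer: J = 1.647 × 10⁻⁶ m⁴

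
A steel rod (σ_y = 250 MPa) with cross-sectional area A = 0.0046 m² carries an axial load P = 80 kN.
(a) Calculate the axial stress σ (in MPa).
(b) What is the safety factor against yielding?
(a) Axial stress σ = P/A. Convert P = 80 kN = 80000 N.
  σ = 80000 / 0.0046 = 1.739 × 10⁷ Pa = 17.39 MPa
(b) Safety factor SF = σ_y/σ = 250 / 17.39 = 14.38
Final answer: (a) σ = 17.39 MPa, (b) SF = 14.38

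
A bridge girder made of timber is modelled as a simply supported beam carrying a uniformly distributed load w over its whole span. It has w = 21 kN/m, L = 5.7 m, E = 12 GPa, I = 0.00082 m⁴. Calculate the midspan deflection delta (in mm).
Model: a simply supported beam carrying a uniformly distributed load w over its whole span, so delta = (5·w·L^4) / (384·E·I).
Convert to SI units:
  w = 21 kN/m = 21000 N/m
  E = 12 GPa = 1.2 × 10¹⁰ Pa
Substitute:
  delta = (5 × 21000 × 5.7^4) / (384 × (1.2 × 10¹⁰) × 0.00082)
  delta = 0.02933 m
Convert: delta = 0.02933 m = 29.33 mm
Final answer: delta = 29.33 mm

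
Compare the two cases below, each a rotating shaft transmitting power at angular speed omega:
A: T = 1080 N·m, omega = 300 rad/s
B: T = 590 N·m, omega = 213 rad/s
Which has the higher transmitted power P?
Model: a rotating shaft transmitting power at angular speed omega, so P = T·omega (SI units).
  A: P = 1080 × 300 = 324000 W = 324 kW
  B: P = 590 × 213 = 125700 W = 125.7 kW
324 kW > 125.7 kW, so A is larger.
Final answer: A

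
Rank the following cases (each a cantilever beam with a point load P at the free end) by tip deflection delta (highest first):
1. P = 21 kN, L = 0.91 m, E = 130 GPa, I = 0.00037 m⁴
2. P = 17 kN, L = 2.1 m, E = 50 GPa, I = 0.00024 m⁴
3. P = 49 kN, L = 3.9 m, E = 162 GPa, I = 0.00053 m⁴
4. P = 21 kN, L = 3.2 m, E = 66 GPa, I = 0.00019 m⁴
Model: a cantilever beam with a point load P at the free end, so delta = (P·L^3) / (3·E·I) (SI units).
  Case 1: delta = (21000 × 0.91^3) / (3 × (1.3 × 10¹¹) × 0.00037) = 0.0001097 m = 0.1097 mm
  Case 2: delta = (17000 × 2.1^3) / (3 × (5 × 10¹⁰) × 0.00024) = 0.004373 m = 4.373 mm
  Case 3: delta = (49000 × 3.9^3) / (3 × (1.62 × 10¹¹) × 0.00053) = 0.01128 m = 11.28 mm
  Case 4: delta = (21000 × 3.2^3) / (3 × (6.6 × 10¹⁰) × 0.00019) = 0.01829 m = 18.29 mm
Ordering: 18.29 mm (case 4) > 11.28 mm (case 3) > 4.373 mm (case 2) > 0.1097 mm (case 1)
Final answer: 4, 3, 2, 1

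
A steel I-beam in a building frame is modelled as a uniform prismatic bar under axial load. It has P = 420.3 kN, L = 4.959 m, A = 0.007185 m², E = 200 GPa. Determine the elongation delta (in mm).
Model: a uniform prismatic bar under axial load, so delta = (P·L) / (A·E).
Convert to SI units:
  P = 420.3 kN = 420300 N
  E = 200 GPa = 2 × 10¹¹ Pa
Substitute:
  delta = (420300 × 4.959) / (0.007185 × (2 × 10¹¹))
  delta = 0.00145 m
Convert: delta = 0.00145 m = 1.45 mm
Final answer: delta = 1.45 mm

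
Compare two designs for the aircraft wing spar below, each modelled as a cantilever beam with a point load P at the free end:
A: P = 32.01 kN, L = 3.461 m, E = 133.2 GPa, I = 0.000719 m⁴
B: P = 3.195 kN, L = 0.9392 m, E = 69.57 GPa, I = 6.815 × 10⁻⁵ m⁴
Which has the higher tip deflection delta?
Model: a cantilever beam with a point load P at the free end, so delta = (P·L^3) / (3·E·I) (SI units).
  A: delta = (32010 × 3.461^3) / (3 × (1.332 × 10¹¹) × 0.000719) = 0.004619 m = 4.619 mm
  B: delta = (3195 × 0.9392^3) / (3 × (6.957 × 10¹⁰) × (6.815 × 10⁻⁵)) = 0.0001861 m = 0.1861 mm
4.619 mm > 0.1861 mm, so A is larger.
Final answer: A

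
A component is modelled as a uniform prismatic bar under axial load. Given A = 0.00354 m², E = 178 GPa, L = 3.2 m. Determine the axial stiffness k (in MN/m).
Model: a uniform prismatic bar under axial load, so k = (A·E) / L.
Convert to SI units:
  E = 178 GPa = 1.78 × 10¹¹ Pa
Substitute:
  k = (0.00354 × (1.78 × 10¹¹)) / 3.2
  k = 1.969 × 10⁸ N/m
Convert: k = 1.969 × 10⁸ N/m = 196.9 MN/m
Final answer: k = 196.9 MN/m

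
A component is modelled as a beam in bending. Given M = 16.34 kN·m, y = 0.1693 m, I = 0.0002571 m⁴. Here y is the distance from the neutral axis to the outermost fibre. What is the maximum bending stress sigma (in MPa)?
Model: a beam in bending, so sigma = (M·y) / I.
Convert to SI units:
  M = 16.34 kN·m = 16340 N·m
Substitute:
  sigma = (16340 × 0.1693) / 0.0002571
  sigma = 1.076 × 10⁷ Pa
Convert: sigma = 1.076 × 10⁷ Pa = 10.76 MPa
Final answer: sigma = 10.76 MPa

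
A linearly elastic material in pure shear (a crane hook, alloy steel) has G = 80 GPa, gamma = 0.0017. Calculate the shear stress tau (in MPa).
Model: a linearly elastic material in pure shear, so tau = G·gamma.
Convert to SI units:
  G = 80 GPa = 8 × 10¹⁰ Pa
Substitute:
  tau = (8 × 10¹⁰) × 0.0017
  tau = 1.36 × 10⁸ Pa
Convert: tau = 1.36 × 10⁸ Pa = 136 MPa
Final answer: tau = 136 MPa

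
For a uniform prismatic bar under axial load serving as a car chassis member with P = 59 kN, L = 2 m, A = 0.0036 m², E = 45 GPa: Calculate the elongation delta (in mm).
Model: a uniform prismatic bar under axial load, so delta = (P·L) / (A·E).
Convert to SI units:
  P = 59 kN = 59000 N
  E = 45 GPa = 4.5 × 10¹⁰ Pa
Substitute:
  delta = (59000 × 2) / (0.0036 × (4.5 × 10¹⁰))
  delta = 0.0007284 m
Convert: delta = 0.0007284 m = 0.7284 mm
Final answer: delta = 0.7284 mm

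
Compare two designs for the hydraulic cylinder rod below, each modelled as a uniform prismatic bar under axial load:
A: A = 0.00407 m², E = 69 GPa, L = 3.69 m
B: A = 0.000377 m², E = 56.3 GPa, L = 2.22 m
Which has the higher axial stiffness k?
Model: a uniform prismatic bar under axial load, so k = (A·E) / L (SI units).
  A: k = (0.00407 × (6.9 × 10¹⁰)) / 3.69 = 7.611 × 10⁷ N/m = 76.11 MN/m
  B: k = (0.000377 × (5.63 × 10¹⁰)) / 2.22 = 9.561 × 10⁶ N/m = 9.561 MN/m
76.11 MN/m > 9.561 MN/m, so A is larger.
Final answer: A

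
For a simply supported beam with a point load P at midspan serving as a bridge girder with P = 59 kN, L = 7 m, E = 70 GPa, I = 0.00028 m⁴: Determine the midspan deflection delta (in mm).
Model: a simply supported beam with a point load P at midspan, so delta = (P·L^3) / (48·E·I).
Convert to SI units:
  P = 59 kN = 59000 N
  E = 70 GPa = 7 × 10¹⁰ Pa
Substitute:
  delta = (59000 × 7^3) / (48 × (7 × 10¹⁰) × 0.00028)
  delta = 0.02151 m
Convert: delta = 0.02151 m = 21.51 mm
Final answer: delta = 21.51 mm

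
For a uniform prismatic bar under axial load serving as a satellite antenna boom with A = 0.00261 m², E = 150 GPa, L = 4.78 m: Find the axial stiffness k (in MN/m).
Model: a uniform prismatic bar under axial load, so k = (A·E) / L.
Convert to SI units:
  E = 150 GPa = 1.5 × 10¹¹ Pa
Substitute:
  k = (0.00261 × (1.5 × 10¹¹)) / 4.78
  k = 8.19 × 10⁷ N/m
Convert: k = 8.19 × 10⁷ N/m = 81.9 MN/m
Final answer: k = 81.9 MN/m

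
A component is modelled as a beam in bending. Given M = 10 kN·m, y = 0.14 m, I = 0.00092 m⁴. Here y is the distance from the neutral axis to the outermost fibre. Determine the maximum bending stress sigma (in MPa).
Model: a beam in bending, so sigma = (M·y) / I.
Convert to SI units:
  M = 10 kN·m = 10000 N·m
Substitute:
  sigma = (10000 × 0.14) / 0.00092
  sigma = 1.522 × 10⁶ Pa
Convert: sigma = 1.522 × 10⁶ Pa = 1.522 MPa
Final answer: sigma = 1.522 MPa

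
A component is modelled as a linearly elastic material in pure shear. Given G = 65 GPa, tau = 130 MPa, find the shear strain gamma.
Model: a linearly elastic material in pure shear, so tau = G·gamma.
Solve for gamma: gamma = tau / G.
Convert to SI units:
  G = 65 GPa = 6.5 × 10¹⁰ Pa
  tau = 130 MPa = 1.3 × 10⁸ Pa
Substitute:
  gamma = (1.3 × 10⁸) / (6.5 × 10¹⁰)
  gamma = 0.002
Final answer: gamma = 0.002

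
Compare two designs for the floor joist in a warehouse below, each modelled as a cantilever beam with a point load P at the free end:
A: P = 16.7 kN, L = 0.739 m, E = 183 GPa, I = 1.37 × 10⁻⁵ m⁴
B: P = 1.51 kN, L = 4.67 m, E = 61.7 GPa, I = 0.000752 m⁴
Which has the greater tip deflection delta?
Model: a cantilever beam with a point load P at the free end, so delta = (P·L^3) / (3·E·I) (SI units).
  A: delta = (16700 × 0.739^3) / (3 × (1.83 × 10¹¹) × (1.37 × 10⁻⁵)) = 0.0008961 m = 0.8961 mm
  B: delta = (1510 × 4.67^3) / (3 × (6.17 × 10¹⁰) × 0.000752) = 0.001105 m = 1.105 mm
1.105 mm > 0.8961 mm, so B is larger.
Final answer: B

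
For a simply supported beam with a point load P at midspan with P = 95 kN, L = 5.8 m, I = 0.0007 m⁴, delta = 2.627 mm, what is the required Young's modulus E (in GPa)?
Model: a simply supported beam with a point load P at midspan, so delta = (P·L^3) / (48·E·I).
Solve for E: E = (P·L^3) / (48·delta·I).
Convert to SI units:
  P = 95 kN = 95000 N
  delta = 2.627 mm = 0.002627 m
Substitute:
  E = (95000 × 5.8^3) / (48 × 0.002627 × 0.0007)
  E = 2.1 × 10¹¹ Pa
Convert: E = 2.1 × 10¹¹ Pa = 210 GPa
Final answer: E = 210 GPa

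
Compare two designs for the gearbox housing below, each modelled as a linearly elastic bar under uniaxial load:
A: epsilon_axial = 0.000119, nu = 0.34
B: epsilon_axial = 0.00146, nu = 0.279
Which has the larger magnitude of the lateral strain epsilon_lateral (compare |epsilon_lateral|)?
Model: a linearly elastic bar under uniaxial load, so epsilon_lateral = -nu·epsilon_axial (SI units).
  A: epsilon_lateral = -(0.34 × 0.000119) = -4.046 × 10⁻⁵
  B: epsilon_lateral = -(0.279 × 0.00146) = -0.0004073
|epsilon_lateral|: A = 4.046 × 10⁻⁵, B = 0.0004073, so B is larger in magnitude.
Final answer: B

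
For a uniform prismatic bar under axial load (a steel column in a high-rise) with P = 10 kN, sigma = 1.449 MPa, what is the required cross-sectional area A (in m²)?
Model: a uniform prismatic bar under axial load, so sigma = P / A.
Solve for A: A = P / sigma.
Convert to SI units:
  P = 10 kN = 10000 N
  sigma = 1.449 MPa = 1.449 × 10⁶ Pa
Substitute:
  A = 10000 / (1.449 × 10⁶)
  A = 0.006901 m²
Final answer: A = 0.006901 m²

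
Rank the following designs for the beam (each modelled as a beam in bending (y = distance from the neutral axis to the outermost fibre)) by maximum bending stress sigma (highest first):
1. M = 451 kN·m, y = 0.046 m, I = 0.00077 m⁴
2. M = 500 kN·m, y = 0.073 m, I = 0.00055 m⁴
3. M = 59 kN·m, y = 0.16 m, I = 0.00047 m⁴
Model: a beam in bending (y = distance from the neutral axis to the outermost fibre), so sigma = (M·y) / I (SI units).
  Case 1: sigma = (451000 × 0.046) / 0.00077 = 2.694 × 10⁷ Pa = 26.94 MPa
  Case 2: sigma = (500000 × 0.073) / 0.00055 = 6.636 × 10⁷ Pa = 66.36 MPa
  Case 3: sigma = (59000 × 0.16) / 0.00047 = 2.009 × 10⁷ Pa = 20.09 MPa
Ordering: 66.36 MPa (case 2) > 26.94 MPa (case 1) > 20.09 MPa (case 3)
Final answer: 2, 1, 3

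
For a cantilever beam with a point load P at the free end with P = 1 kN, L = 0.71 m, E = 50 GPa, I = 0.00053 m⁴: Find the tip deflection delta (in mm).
Model: a cantilever beam with a point load P at the free end, so delta = (P·L^3) / (3·E·I).
Convert to SI units:
  P = 1 kN = 1000 N
  E = 50 GPa = 5 × 10¹⁰ Pa
Substitute:
  delta = (1000 × 0.71^3) / (3 × (5 × 10¹⁰) × 0.00053)
  delta = 4.502 × 10⁻⁶ m
Convert: delta = 4.502 × 10⁻⁶ m = 0.004502 mm
Final answer: delta = 0.004502 mm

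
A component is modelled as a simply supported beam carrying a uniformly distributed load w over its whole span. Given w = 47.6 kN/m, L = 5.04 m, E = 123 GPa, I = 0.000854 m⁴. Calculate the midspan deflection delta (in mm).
Model: a simply supported beam carrying a uniformly distributed load w over its whole span, so delta = (5·w·L^4) / (384·E·I).
Convert to SI units:
  w = 47.6 kN/m = 47600 N/m
  E = 123 GPa = 1.23 × 10¹¹ Pa
Substitute:
  delta = (5 × 47600 × 5.04^4) / (384 × (1.23 × 10¹¹) × 0.000854)
  delta = 0.003807 m
Convert: delta = 0.003807 m = 3.807 mm
Final answer: delta = 3.807 mm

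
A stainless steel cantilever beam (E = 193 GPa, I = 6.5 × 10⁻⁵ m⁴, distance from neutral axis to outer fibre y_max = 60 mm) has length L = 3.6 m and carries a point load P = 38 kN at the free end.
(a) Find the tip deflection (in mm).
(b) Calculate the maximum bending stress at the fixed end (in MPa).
(a) Tip deflection of a cantilever with an end point load: δ = P·L^3 / (3·E·I). Convert P = 38 kN = 38000 N, E = 193 GPa = 1.93 × 10¹¹ Pa.
  δ = (38000 × 3.6^3) / (3 × (1.93 × 10¹¹) × (6.5 × 10⁻⁵)) = 0.04711 m = 47.11 mm
(b) Maximum bending moment at the fixed end: M = P·L = 38000 × 3.6 = 136800 N·m. Convert y_max = 60 mm = 0.06 m.
  σ = M·y_max / I = (136800 × 0.06) / (6.5 × 10⁻⁵) = 1.263 × 10⁸ Pa = 126.3 MPa
Final answer: (a) δ = 47.11 mm, (b) σ = 126.3 MPa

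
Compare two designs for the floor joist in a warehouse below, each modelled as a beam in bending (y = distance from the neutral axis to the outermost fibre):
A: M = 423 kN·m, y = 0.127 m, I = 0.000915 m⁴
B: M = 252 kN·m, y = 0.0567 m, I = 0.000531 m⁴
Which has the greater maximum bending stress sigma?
Model: a beam in bending (y = distance from the neutral axis to the outermost fibre), so sigma = (M·y) / I (SI units).
  A: sigma = (423000 × 0.127) / 0.000915 = 5.871 × 10⁷ Pa = 58.71 MPa
  B: sigma = (252000 × 0.0567) / 0.000531 = 2.691 × 10⁷ Pa = 26.91 MPa
58.71 MPa > 26.91 MPa, so A is larger.
Final answer: A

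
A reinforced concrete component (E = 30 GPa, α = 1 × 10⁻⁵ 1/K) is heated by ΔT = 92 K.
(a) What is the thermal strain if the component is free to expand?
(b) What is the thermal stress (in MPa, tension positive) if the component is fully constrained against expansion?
(a) Free thermal strain ε_th = α·ΔT = (1 × 10⁻⁵) × 92 = 0.00092
(b) Fully constrained, the expansion is suppressed, so σ = -E·α·ΔT. Convert E = 30 GPa = 3 × 10¹⁰ Pa.
  σ = -(3 × 10¹⁰) × (1 × 10⁻⁵) × 92 = -2.76 × 10⁷ Pa = -27.6 MPa (compressive)
Final answer: (a) ε_th = 0.00092, (b) σ = -27.6 MPa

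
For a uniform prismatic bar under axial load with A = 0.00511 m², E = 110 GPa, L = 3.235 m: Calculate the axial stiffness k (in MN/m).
Model: a uniform prismatic bar under axial load, so k = (A·E) / L.
Convert to SI units:
  E = 110 GPa = 1.1 × 10¹¹ Pa
Substitute:
  k = (0.00511 × (1.1 × 10¹¹)) / 3.235
  k = 1.738 × 10⁸ N/m
Convert: k = 1.738 × 10⁸ N/m = 173.8 MN/m
Final answer: k = 173.8 MN/m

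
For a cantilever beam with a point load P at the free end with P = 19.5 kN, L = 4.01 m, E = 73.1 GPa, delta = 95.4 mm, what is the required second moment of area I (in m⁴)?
Model: a cantilever beam with a point load P at the free end, so delta = (P·L^3) / (3·E·I).
Solve for I: I = (P·L^3) / (3·delta·E).
Convert to SI units:
  P = 19.5 kN = 19500 N
  E = 73.1 GPa = 7.31 × 10¹⁰ Pa
  delta = 95.4 mm = 0.0954 m
Substitute:
  I = (19500 × 4.01^3) / (3 × 0.0954 × (7.31 × 10¹⁰))
  I = 6.01 × 10⁻⁵ m⁴
Final answer: I = 6.01 × 10⁻⁵ m⁴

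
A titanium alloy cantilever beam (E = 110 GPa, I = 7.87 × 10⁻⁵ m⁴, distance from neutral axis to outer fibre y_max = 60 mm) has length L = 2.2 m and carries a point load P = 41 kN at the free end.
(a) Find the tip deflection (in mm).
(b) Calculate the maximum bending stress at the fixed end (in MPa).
(a) Tip deflection of a cantilever with an end point load: δ = P·L^3 / (3·E·I). Convert P = 41 kN = 41000 N, E = 110 GPa = 1.1 × 10¹¹ Pa.
  δ = (41000 × 2.2^3) / (3 × (1.1 × 10¹¹) × (7.87 × 10⁻⁵)) = 0.01681 m = 16.81 mm
(b) Maximum bending moment at the fixed end: M = P·L = 41000 × 2.2 = 90200 N·m. Convert y_max = 60 mm = 0.06 m.
  σ = M·y_max / I = (90200 × 0.06) / (7.87 × 10⁻⁵) = 6.877 × 10⁷ Pa = 68.77 MPa
Final answer: (a) δ = 16.81 mm, (b) σ = 68.77 MPa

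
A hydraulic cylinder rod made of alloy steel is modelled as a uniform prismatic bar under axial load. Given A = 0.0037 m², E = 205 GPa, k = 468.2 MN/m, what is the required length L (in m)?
Model: a uniform prismatic bar under axial load, so k = (A·E) / L.
Solve for L: L = (A·E) / k.
Convert to SI units:
  E = 205 GPa = 2.05 × 10¹¹ Pa
  k = 468.2 MN/m = 4.682 × 10⁸ N/m
Substitute:
  L = (0.0037 × (2.05 × 10¹¹)) / (4.682 × 10⁸)
  L = 1.62 m
Final answer: L = 1.62 m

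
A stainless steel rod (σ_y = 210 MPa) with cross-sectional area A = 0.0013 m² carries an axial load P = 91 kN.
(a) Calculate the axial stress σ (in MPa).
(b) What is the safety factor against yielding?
(a) Axial stress σ = P/A. Convert P = 91 kN = 91000 N.
  σ = 91000 / 0.0013 = 7 × 10⁷ Pa = 70 MPa
(b) Safety factor SF = σ_y/σ = 210 / 70 = 3
Final answer: (a) σ = 70 MPa, (b) SF = 3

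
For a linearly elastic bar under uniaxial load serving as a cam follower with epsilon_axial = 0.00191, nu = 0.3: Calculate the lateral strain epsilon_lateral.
Model: a linearly elastic bar under uniaxial load, so epsilon_lateral = -nu·epsilon_axial.
Substitute:
  epsilon_lateral = -(0.3 × 0.00191)
  epsilon_lateral = -0.000573
Final answer: epsilon_lateral = -0.000573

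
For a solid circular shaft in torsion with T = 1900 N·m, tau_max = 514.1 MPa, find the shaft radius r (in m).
Model: a solid circular shaft in torsion, so tau_max = (2·T) / (π·r^3).
Solve for r: r = ((2·T) / (π·tau_max))^(1/3).
Convert to SI units:
  tau_max = 514.1 MPa = 5.141 × 10⁸ Pa
Substitute:
  r = ((2 × 1900) / (π × (5.141 × 10⁸)))^(1/3)
  r = 0.0133 m
Final answer: r = 0.0133 m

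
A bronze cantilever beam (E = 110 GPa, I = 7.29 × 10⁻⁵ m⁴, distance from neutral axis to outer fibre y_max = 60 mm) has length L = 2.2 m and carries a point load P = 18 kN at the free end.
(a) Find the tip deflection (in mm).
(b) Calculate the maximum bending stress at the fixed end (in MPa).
(a) Tip deflection of a cantilever with an end point load: δ = P·L^3 / (3·E·I). Convert P = 18 kN = 18000 N, E = 110 GPa = 1.1 × 10¹¹ Pa.
  δ = (18000 × 2.2^3) / (3 × (1.1 × 10¹¹) × (7.29 × 10⁻⁵)) = 0.007967 m = 7.967 mm
(b) Maximum bending moment at the fixed end: M = P·L = 18000 × 2.2 = 39600 N·m. Convert y_max = 60 mm = 0.06 m.
  σ = M·y_max / I = (39600 × 0.06) / (7.29 × 10⁻⁵) = 3.259 × 10⁷ Pa = 32.59 MPa
Final answer: (a) δ = 7.967 mm, (b) σ = 32.59 MPa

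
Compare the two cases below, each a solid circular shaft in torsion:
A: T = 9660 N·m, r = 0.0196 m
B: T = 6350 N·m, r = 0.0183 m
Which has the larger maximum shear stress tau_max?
Model: a solid circular shaft in torsion, so tau_max = (2·T) / (π·r^3) (SI units).
  A: tau_max = (2 × 9660) / (π × 0.0196^3) = 8.167 × 10⁸ Pa = 816.7 MPa
  B: tau_max = (2 × 6350) / (π × 0.0183^3) = 6.596 × 10⁸ Pa = 659.6 MPa
816.7 MPa > 659.6 MPa, so A is larger.
Final answer: A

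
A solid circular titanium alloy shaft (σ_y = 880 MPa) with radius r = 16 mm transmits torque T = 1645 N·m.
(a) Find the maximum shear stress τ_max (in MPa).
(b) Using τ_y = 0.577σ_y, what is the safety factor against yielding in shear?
(a) For a solid circular shaft, τ_max = T·r/J with J = π·r^4/2, i.e. τ_max = 2·T / (π·r^3). Convert r = 16 mm = 0.016 m.
  τ_max = (2 × 1645) / (π × 0.016^3) = 2.557 × 10⁸ Pa = 255.7 MPa
(b) τ_y = 0.577 × 880 = 507.76 MPa
  SF = τ_y/τ_max = 507.76 / 255.7 = 1.986
Final answer: (a) τ_max = 255.7 MPa, (b) SF = 1.986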